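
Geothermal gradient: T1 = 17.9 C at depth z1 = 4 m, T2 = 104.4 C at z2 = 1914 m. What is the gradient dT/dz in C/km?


dT = 104.4 - 17.9 = 86.5 C
dz = 1914 - 4 = 1910 m
gradient = dT/dz * 1000 = 86.5/1910 * 1000 = 45.288 C/km

45.288


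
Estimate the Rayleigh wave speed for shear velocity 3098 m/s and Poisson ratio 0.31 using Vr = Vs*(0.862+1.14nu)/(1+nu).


Numerator factor = 0.862 + 1.14*0.31 = 1.2154
Denominator = 1 + 0.31 = 1.31
Vr = 3098 * 1.2154 / 1.31 = 2874.28 m/s

2874.28


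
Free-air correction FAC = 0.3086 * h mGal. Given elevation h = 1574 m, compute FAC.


FAC = 0.3086 * h
= 0.3086 * 1574
= 485.7364 mGal

485.7364


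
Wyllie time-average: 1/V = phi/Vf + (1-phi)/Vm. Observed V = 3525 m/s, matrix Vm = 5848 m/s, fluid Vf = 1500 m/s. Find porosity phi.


1/V - 1/Vm = 1/3525 - 1/5848 = 0.00011269
1/Vf - 1/Vm = 1/1500 - 1/5848 = 0.00049567
phi = 0.00011269 / 0.00049567 = 0.2273

0.2273


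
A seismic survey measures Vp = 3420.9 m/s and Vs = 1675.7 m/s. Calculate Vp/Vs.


Vp/Vs = 3420.9 / 1675.7
= 2.0415

2.0415


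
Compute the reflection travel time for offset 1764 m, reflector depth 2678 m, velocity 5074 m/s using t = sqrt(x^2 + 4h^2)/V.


x^2 + 4h^2 = 1764^2 + 4*2678^2 = 3111696 + 28686736 = 31798432
sqrt(31798432) = 5639.0098
t = 5639.0098 / 5074 = 1.1114 s

1.1114


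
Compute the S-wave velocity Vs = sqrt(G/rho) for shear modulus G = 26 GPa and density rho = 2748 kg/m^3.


Convert G to Pa: G = 26e9 Pa
Compute G/rho = 26e9 / 2748 = 9461426.492
Vs = sqrt(9461426.492) = 3075.94 m/s

3075.94


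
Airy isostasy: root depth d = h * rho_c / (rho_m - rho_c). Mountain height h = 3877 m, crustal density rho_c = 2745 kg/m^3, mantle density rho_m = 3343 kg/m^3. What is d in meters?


rho_m - rho_c = 3343 - 2745 = 598
d = 3877 * 2745 / 598
= 10642365 / 598
= 17796.6 m

17796.6


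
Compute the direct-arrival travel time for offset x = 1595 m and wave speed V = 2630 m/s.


t = x / V
= 1595 / 2630
= 0.6065 s

0.6065


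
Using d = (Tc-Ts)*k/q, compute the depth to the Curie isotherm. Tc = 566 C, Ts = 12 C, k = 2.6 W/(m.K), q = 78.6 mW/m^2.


T_Curie - T_surf = 566 - 12 = 554 C
Convert q to W/m^2: 78.6 mW/m^2 = 0.0786 W/m^2
d = 554 * 2.6 / 0.0786 = 18325.7 m

18325.7


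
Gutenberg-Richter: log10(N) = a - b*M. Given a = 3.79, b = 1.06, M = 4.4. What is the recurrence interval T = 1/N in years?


log10(N) = 3.79 - 1.06*4.4 = -0.874
N = 10^-0.874 = 0.13366
T = 1/N = 1/0.13366 = 7.4817 years

7.4817


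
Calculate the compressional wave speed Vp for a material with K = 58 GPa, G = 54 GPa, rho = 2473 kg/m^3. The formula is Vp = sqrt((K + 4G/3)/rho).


First compute the effective modulus:
K + 4G/3 = 58e9 + 4*54e9/3 = 130000000000.0 Pa
Then divide by density:
130000000000.0 / 2473 = 52567731.5002 Pa/(kg/m^3)
Take the square root:
Vp = sqrt(52567731.5002) = 7250.36 m/s

7250.36


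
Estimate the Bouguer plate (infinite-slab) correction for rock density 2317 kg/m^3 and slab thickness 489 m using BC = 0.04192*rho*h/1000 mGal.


BC = 0.04192 * rho * h / 1000
= 0.04192 * 2317 * 489 / 1000
= 47.4959 mGal

47.4959


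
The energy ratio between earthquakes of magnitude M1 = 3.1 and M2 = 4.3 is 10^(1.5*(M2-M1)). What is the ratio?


M2 - M1 = 4.3 - 3.1 = 1.2
1.5 * 1.2 = 1.8
ratio = 10^1.8 = 63.1

63.1


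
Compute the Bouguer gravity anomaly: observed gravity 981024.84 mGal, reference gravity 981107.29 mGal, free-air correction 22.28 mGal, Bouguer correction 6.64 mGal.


BA = g_obs - g_ref + FAC - BC
= 981024.84 - 981107.29 + 22.28 - 6.64
= -66.81 mGal

-66.81


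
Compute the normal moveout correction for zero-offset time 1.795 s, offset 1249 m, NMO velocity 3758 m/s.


x/Vnmo = 1249/3758 = 0.332358
(x/Vnmo)^2 = 0.110462
t0^2 = 3.222025
sqrt(3.222025 + 0.110462) = 1.82551
dt = 1.82551 - 1.795 = 0.03051

0.03051


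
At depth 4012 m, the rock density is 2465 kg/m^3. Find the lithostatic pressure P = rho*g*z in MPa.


P = rho * g * z / 1e6
= 2465 * 9.81 * 4012 / 1e6
= 97016779.8 / 1e6
= 97.0168 MPa

97.0168


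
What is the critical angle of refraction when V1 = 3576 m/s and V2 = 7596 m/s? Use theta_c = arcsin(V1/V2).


V1/V2 = 3576/7596 = 0.470774
theta_c = arcsin(0.470774) = 28.0846 degrees

28.0846


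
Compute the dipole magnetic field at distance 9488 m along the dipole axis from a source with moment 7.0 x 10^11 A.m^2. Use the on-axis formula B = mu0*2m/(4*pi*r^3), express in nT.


m = 7.0 x 10^11 = 700000000000 A.m^2
2m = 1400000000000 A.m^2
r^3 = 9488^3 = 854130102272
B = (4pi*10^-7) * 1400000000000 / (4*pi * 854130102272) * 1e9
= 1759291.88601 / 10733315418030.46 * 1e9
= 163.9095 nT

163.9095


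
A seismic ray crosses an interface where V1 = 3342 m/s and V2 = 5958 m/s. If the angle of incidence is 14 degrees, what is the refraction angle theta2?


sin(theta1) = sin(14 deg) = 0.241922
sin(theta2) = V2/V1 * sin(theta1) = 5958/3342 * 0.241922 = 0.43129
theta2 = arcsin(0.43129) = 25.5494 degrees

25.5494


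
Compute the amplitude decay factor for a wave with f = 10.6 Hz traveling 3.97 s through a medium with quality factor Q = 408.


pi*f*t/Q = pi*10.6*3.97/408 = 0.324031
A/A0 = exp(-0.324031) = 0.723228

0.723228


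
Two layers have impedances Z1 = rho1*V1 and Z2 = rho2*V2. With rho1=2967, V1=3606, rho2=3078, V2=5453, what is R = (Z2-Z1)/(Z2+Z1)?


Z1 = 2967 * 3606 = 10699002
Z2 = 3078 * 5453 = 16784334
R = (16784334 - 10699002) / (16784334 + 10699002) = 6085332 / 27483336 = 0.2214

0.2214


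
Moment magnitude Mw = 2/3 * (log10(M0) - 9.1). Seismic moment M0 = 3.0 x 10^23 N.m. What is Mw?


log10(M0) = log10(3.0 x 10^23) = 23.4771
Mw = 2/3 * (23.4771 - 9.1)
= 2/3 * 14.3771
= 9.58

9.58


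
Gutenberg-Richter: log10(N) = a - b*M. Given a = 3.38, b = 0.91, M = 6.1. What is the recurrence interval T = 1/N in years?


log10(N) = 3.38 - 0.91*6.1 = -2.171
N = 10^-2.171 = 0.006745
T = 1/N = 1/0.006745 = 148.2518 years

148.2518


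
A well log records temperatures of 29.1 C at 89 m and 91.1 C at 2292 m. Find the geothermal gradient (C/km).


dT = 91.1 - 29.1 = 62.0 C
dz = 2292 - 89 = 2203 m
gradient = dT/dz * 1000 = 62.0/2203 * 1000 = 28.1434 C/km

28.1434


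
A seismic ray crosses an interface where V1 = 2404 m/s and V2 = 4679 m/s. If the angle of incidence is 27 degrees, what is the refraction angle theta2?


sin(theta1) = sin(27 deg) = 0.45399
sin(theta2) = V2/V1 * sin(theta1) = 4679/2404 * 0.45399 = 0.88362
theta2 = arcsin(0.88362) = 62.0821 degrees

62.0821


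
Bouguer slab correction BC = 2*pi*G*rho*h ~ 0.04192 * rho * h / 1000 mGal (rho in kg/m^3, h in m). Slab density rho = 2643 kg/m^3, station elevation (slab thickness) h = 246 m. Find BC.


BC = 0.04192 * rho * h / 1000
= 0.04192 * 2643 * 246 / 1000
= 27.2555 mGal

27.2555


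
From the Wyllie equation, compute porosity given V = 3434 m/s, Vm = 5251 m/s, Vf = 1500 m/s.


1/V - 1/Vm = 1/3434 - 1/5251 = 0.00010077
1/Vf - 1/Vm = 1/1500 - 1/5251 = 0.00047623
phi = 0.00010077 / 0.00047623 = 0.2116

0.2116


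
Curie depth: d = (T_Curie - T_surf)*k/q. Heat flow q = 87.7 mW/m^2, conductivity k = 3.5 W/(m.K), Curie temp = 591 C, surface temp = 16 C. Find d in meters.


T_Curie - T_surf = 591 - 16 = 575 C
Convert q to W/m^2: 87.7 mW/m^2 = 0.0877 W/m^2
d = 575 * 3.5 / 0.0877 = 22947.55 m

22947.55


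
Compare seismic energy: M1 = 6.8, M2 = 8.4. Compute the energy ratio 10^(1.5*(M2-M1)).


M2 - M1 = 8.4 - 6.8 = 1.6
1.5 * 1.6 = 2.4
ratio = 10^2.4 = 251.19

251.19


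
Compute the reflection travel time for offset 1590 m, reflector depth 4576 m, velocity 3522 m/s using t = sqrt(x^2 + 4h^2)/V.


x^2 + 4h^2 = 1590^2 + 4*4576^2 = 2528100 + 83759104 = 86287204
sqrt(86287204) = 9289.0906
t = 9289.0906 / 3522 = 2.6374 s

2.6374


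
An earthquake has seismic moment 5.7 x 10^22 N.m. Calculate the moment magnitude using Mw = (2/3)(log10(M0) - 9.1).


log10(M0) = log10(5.7 x 10^22) = 22.7559
Mw = 2/3 * (22.7559 - 9.1)
= 2/3 * 13.6559
= 9.1

9.1


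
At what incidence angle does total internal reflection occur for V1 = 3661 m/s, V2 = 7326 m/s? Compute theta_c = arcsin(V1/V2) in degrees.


V1/V2 = 3661/7326 = 0.499727
theta_c = arcsin(0.499727) = 29.9819 degrees

29.9819


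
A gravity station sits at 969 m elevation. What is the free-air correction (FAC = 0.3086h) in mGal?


FAC = 0.3086 * h
= 0.3086 * 969
= 299.0334 mGal

299.0334


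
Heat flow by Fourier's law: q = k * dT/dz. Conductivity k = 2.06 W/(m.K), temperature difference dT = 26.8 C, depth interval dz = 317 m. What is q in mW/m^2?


q = k * dT / dz * 1000
= 2.06 * 26.8 / 317 * 1000
= 0.174158 * 1000
= 174.1577 mW/m^2

174.1577


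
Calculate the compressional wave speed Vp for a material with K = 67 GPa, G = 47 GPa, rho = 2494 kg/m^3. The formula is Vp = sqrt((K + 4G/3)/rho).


First compute the effective modulus:
K + 4G/3 = 67e9 + 4*47e9/3 = 129666666666.67 Pa
Then divide by density:
129666666666.67 / 2494 = 51991446.1374 Pa/(kg/m^3)
Take the square root:
Vp = sqrt(51991446.1374) = 7210.51 m/s

7210.51


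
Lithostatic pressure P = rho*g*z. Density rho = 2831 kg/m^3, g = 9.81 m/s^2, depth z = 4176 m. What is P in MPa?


P = rho * g * z / 1e6
= 2831 * 9.81 * 4176 / 1e6
= 115976331.36 / 1e6
= 115.9763 MPa

115.9763


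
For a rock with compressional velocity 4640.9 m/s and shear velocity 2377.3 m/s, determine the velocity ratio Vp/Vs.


Vp/Vs = 4640.9 / 2377.3
= 1.9522

1.9522


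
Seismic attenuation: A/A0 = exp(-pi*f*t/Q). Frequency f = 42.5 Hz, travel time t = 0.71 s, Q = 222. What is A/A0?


pi*f*t/Q = pi*42.5*0.71/222 = 0.427016
A/A0 = exp(-0.427016) = 0.652453

0.652453


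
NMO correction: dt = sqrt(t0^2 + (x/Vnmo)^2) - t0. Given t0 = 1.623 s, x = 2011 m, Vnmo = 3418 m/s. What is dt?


x/Vnmo = 2011/3418 = 0.588356
(x/Vnmo)^2 = 0.346163
t0^2 = 2.634129
sqrt(2.634129 + 0.346163) = 1.726352
dt = 1.726352 - 1.623 = 0.103352

0.103352


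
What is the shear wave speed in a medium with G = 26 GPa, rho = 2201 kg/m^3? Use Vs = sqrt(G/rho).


Convert G to Pa: G = 26e9 Pa
Compute G/rho = 26e9 / 2201 = 11812812.358
Vs = sqrt(11812812.358) = 3436.98 m/s

3436.98


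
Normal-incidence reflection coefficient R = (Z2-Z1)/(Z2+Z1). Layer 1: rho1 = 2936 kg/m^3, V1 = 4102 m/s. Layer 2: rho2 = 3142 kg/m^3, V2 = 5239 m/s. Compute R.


Z1 = 2936 * 4102 = 12043472
Z2 = 3142 * 5239 = 16460938
R = (16460938 - 12043472) / (16460938 + 12043472) = 4417466 / 28504410 = 0.155

0.155


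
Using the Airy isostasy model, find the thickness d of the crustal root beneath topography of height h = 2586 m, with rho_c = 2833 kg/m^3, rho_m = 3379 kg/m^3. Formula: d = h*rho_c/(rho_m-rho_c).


rho_m - rho_c = 3379 - 2833 = 546
d = 2586 * 2833 / 546
= 7326138 / 546
= 13417.84 m

13417.84


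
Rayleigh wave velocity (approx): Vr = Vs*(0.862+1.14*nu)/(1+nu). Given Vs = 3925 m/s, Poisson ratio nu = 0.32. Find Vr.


Numerator factor = 0.862 + 1.14*0.32 = 1.2268
Denominator = 1 + 0.32 = 1.32
Vr = 3925 * 1.2268 / 1.32 = 3647.87 m/s

3647.87


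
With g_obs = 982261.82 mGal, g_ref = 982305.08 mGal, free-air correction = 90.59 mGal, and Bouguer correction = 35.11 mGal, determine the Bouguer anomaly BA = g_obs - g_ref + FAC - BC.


BA = g_obs - g_ref + FAC - BC
= 982261.82 - 982305.08 + 90.59 - 35.11
= 12.22 mGal

12.22


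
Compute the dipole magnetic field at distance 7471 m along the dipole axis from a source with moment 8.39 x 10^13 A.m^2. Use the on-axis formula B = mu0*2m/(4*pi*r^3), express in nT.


m = 8.39 x 10^13 = 83900000000000 A.m^2
2m = 167800000000000 A.m^2
r^3 = 7471^3 = 417000148111
B = (4pi*10^-7) * 167800000000000 / (4*pi * 417000148111) * 1e9
= 210863698.908947 / 5240178407405.49 * 1e9
= 40239.7939 nT

40239.7939


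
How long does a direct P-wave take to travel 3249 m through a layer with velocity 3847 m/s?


t = x / V
= 3249 / 3847
= 0.8446 s

0.8446


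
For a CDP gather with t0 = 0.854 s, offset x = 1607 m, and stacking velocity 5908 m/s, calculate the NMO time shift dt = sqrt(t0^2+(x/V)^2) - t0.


x/Vnmo = 1607/5908 = 0.272004
(x/Vnmo)^2 = 0.073986
t0^2 = 0.729316
sqrt(0.729316 + 0.073986) = 0.896271
dt = 0.896271 - 0.854 = 0.042271

0.042271


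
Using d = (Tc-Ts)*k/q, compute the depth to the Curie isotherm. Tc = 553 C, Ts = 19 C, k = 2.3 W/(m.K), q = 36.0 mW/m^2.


T_Curie - T_surf = 553 - 19 = 534 C
Convert q to W/m^2: 36.0 mW/m^2 = 0.036 W/m^2
d = 534 * 2.3 / 0.036 = 34116.67 m

34116.67


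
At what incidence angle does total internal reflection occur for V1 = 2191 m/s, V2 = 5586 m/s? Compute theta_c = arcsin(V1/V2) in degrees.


V1/V2 = 2191/5586 = 0.392231
theta_c = arcsin(0.392231) = 23.0934 degrees

23.0934


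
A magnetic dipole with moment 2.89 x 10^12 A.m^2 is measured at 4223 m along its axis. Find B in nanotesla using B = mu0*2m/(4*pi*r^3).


m = 2.89 x 10^12 = 2890000000000 A.m^2
2m = 5780000000000 A.m^2
r^3 = 4223^3 = 75311837567
B = (4pi*10^-7) * 5780000000000 / (4*pi * 75311837567) * 1e9
= 7263362.2151 / 946396462515.34 * 1e9
= 7674.7563 nT

7674.7563


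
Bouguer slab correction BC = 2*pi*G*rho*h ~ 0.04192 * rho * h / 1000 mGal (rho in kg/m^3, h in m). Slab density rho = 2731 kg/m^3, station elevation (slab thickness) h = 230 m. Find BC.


BC = 0.04192 * rho * h / 1000
= 0.04192 * 2731 * 230 / 1000
= 26.3312 mGal

26.3312


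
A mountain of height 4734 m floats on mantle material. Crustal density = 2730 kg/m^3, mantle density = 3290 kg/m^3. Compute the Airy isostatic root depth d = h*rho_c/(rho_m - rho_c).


rho_m - rho_c = 3290 - 2730 = 560
d = 4734 * 2730 / 560
= 12923820 / 560
= 23078.25 m

23078.25


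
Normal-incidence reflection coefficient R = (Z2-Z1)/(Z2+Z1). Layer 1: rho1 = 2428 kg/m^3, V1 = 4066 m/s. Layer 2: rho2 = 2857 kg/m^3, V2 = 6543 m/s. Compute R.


Z1 = 2428 * 4066 = 9872248
Z2 = 2857 * 6543 = 18693351
R = (18693351 - 9872248) / (18693351 + 9872248) = 8821103 / 28565599 = 0.3088

0.3088


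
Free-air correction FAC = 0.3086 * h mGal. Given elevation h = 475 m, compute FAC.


FAC = 0.3086 * h
= 0.3086 * 475
= 146.585 mGal

146.585


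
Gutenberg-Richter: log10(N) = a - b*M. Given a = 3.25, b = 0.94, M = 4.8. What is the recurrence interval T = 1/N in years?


log10(N) = 3.25 - 0.94*4.8 = -1.262
N = 10^-1.262 = 0.054702
T = 1/N = 1/0.054702 = 18.281 years

18.281


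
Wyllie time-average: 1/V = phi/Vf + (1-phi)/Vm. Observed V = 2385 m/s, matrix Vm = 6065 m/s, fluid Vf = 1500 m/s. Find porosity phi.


1/V - 1/Vm = 1/2385 - 1/6065 = 0.00025441
1/Vf - 1/Vm = 1/1500 - 1/6065 = 0.00050179
phi = 0.00025441 / 0.00050179 = 0.507

0.507


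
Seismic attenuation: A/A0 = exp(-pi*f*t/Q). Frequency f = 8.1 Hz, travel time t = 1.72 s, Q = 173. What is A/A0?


pi*f*t/Q = pi*8.1*1.72/173 = 0.252998
A/A0 = exp(-0.252998) = 0.776469

0.776469


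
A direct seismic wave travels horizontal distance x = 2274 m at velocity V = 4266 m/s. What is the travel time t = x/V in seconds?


t = x / V
= 2274 / 4266
= 0.5331 s

0.5331


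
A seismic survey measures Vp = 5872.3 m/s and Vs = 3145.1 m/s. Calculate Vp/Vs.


Vp/Vs = 5872.3 / 3145.1
= 1.8671

1.8671


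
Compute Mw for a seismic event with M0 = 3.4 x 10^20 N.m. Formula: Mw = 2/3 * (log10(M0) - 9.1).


log10(M0) = log10(3.4 x 10^20) = 20.5315
Mw = 2/3 * (20.5315 - 9.1)
= 2/3 * 11.4315
= 7.62

7.62


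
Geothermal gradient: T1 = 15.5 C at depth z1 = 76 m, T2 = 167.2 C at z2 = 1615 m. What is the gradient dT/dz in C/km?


dT = 167.2 - 15.5 = 151.7 C
dz = 1615 - 76 = 1539 m
gradient = dT/dz * 1000 = 151.7/1539 * 1000 = 98.5705 C/km

98.5705


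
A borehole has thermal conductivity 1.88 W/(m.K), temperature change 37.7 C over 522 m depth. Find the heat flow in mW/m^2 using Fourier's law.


q = k * dT / dz * 1000
= 1.88 * 37.7 / 522 * 1000
= 0.135778 * 1000
= 135.7778 mW/m^2

135.7778


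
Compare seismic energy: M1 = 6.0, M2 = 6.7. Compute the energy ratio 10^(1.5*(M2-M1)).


M2 - M1 = 6.7 - 6.0 = 0.7
1.5 * 0.7 = 1.05
ratio = 10^1.05 = 11.22

11.22


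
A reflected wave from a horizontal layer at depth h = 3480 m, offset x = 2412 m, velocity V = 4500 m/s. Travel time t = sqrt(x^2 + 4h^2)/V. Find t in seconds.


x^2 + 4h^2 = 2412^2 + 4*3480^2 = 5817744 + 48441600 = 54259344
sqrt(54259344) = 7366.0942
t = 7366.0942 / 4500 = 1.6369 s

1.6369


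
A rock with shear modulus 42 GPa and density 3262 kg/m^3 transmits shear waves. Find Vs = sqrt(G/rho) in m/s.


Convert G to Pa: G = 42e9 Pa
Compute G/rho = 42e9 / 3262 = 12875536.4807
Vs = sqrt(12875536.4807) = 3588.25 m/s

3588.25


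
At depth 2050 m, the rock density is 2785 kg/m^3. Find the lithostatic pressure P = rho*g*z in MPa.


P = rho * g * z / 1e6
= 2785 * 9.81 * 2050 / 1e6
= 56007742.5 / 1e6
= 56.0077 MPa

56.0077


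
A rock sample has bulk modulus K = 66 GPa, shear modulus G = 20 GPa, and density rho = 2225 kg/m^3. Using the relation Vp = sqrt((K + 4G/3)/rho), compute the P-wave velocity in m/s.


First compute the effective modulus:
K + 4G/3 = 66e9 + 4*20e9/3 = 92666666666.67 Pa
Then divide by density:
92666666666.67 / 2225 = 41647940.0749 Pa/(kg/m^3)
Take the square root:
Vp = sqrt(41647940.0749) = 6453.52 m/s

6453.52


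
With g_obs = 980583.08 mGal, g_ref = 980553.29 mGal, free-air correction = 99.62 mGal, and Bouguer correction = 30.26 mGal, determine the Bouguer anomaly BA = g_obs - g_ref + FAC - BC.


BA = g_obs - g_ref + FAC - BC
= 980583.08 - 980553.29 + 99.62 - 30.26
= 99.15 mGal

99.15


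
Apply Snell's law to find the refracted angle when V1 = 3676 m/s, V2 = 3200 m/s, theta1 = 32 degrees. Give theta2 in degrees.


sin(theta1) = sin(32 deg) = 0.529919
sin(theta2) = V2/V1 * sin(theta1) = 3200/3676 * 0.529919 = 0.461301
theta2 = arcsin(0.461301) = 27.4711 degrees

27.4711


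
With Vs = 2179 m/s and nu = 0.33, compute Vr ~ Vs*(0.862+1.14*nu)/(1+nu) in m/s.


Numerator factor = 0.862 + 1.14*0.33 = 1.2382
Denominator = 1 + 0.33 = 1.33
Vr = 2179 * 1.2382 / 1.33 = 2028.6 m/s

2028.6


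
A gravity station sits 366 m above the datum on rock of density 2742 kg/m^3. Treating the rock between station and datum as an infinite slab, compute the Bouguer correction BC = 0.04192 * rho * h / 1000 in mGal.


BC = 0.04192 * rho * h / 1000
= 0.04192 * 2742 * 366 / 1000
= 42.0697 mGal

42.0697


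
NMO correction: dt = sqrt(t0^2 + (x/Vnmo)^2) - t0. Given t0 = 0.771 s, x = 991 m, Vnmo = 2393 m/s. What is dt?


x/Vnmo = 991/2393 = 0.414125
(x/Vnmo)^2 = 0.171499
t0^2 = 0.594441
sqrt(0.594441 + 0.171499) = 0.87518
dt = 0.87518 - 0.771 = 0.10418

0.10418


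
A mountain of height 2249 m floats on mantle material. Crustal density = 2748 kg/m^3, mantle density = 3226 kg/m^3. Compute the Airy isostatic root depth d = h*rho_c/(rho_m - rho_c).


rho_m - rho_c = 3226 - 2748 = 478
d = 2249 * 2748 / 478
= 6180252 / 478
= 12929.4 m

12929.4


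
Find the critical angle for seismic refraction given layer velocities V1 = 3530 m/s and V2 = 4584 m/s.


V1/V2 = 3530/4584 = 0.77007
theta_c = arcsin(0.77007) = 50.3602 degrees

50.3602


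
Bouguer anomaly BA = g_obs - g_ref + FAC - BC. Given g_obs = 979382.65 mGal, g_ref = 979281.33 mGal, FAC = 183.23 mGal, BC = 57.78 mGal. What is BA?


BA = g_obs - g_ref + FAC - BC
= 979382.65 - 979281.33 + 183.23 - 57.78
= 226.77 mGal

226.77


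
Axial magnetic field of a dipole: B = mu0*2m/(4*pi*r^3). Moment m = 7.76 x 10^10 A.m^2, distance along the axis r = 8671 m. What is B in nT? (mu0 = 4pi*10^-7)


m = 7.76 x 10^10 = 77600000000 A.m^2
2m = 155200000000 A.m^2
r^3 = 8671^3 = 651939895711
B = (4pi*10^-7) * 155200000000 / (4*pi * 651939895711) * 1e9
= 195030.071935 / 8192518347791.09 * 1e9
= 23.8059 nT

23.8059


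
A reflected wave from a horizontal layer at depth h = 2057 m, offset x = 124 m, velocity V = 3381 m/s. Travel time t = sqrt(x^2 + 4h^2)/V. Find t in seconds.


x^2 + 4h^2 = 124^2 + 4*2057^2 = 15376 + 16924996 = 16940372
sqrt(16940372) = 4115.8683
t = 4115.8683 / 3381 = 1.2174 s

1.2174


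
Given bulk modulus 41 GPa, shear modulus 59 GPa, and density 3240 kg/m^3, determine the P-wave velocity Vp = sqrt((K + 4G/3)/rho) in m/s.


First compute the effective modulus:
K + 4G/3 = 41e9 + 4*59e9/3 = 119666666666.67 Pa
Then divide by density:
119666666666.67 / 3240 = 36934156.3786 Pa/(kg/m^3)
Take the square root:
Vp = sqrt(36934156.3786) = 6077.35 m/s

6077.35


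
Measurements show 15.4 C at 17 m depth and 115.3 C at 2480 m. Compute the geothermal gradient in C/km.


dT = 115.3 - 15.4 = 99.9 C
dz = 2480 - 17 = 2463 m
gradient = dT/dz * 1000 = 99.9/2463 * 1000 = 40.5603 C/km

40.5603


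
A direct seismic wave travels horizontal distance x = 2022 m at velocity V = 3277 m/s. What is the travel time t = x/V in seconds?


t = x / V
= 2022 / 3277
= 0.617 s

0.617


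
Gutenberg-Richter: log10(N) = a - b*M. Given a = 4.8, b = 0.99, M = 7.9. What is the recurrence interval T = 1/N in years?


log10(N) = 4.8 - 0.99*7.9 = -3.021
N = 10^-3.021 = 0.000953
T = 1/N = 1/0.000953 = 1049.5424 years

1049.5424


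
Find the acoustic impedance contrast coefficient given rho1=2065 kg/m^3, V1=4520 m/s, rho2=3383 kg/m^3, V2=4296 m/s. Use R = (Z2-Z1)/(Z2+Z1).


Z1 = 2065 * 4520 = 9333800
Z2 = 3383 * 4296 = 14533368
R = (14533368 - 9333800) / (14533368 + 9333800) = 5199568 / 23867168 = 0.2179

0.2179


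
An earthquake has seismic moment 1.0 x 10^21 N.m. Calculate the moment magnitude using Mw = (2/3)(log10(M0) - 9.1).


log10(M0) = log10(1.0 x 10^21) = 21.0
Mw = 2/3 * (21.0 - 9.1)
= 2/3 * 11.9
= 7.93

7.93


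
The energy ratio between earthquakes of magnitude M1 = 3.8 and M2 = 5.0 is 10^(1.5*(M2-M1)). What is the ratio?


M2 - M1 = 5.0 - 3.8 = 1.2
1.5 * 1.2 = 1.8
ratio = 10^1.8 = 63.1

63.1


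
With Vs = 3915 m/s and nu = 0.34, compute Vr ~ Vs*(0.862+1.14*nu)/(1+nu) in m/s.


Numerator factor = 0.862 + 1.14*0.34 = 1.2496
Denominator = 1 + 0.34 = 1.34
Vr = 3915 * 1.2496 / 1.34 = 3650.88 m/s

3650.88


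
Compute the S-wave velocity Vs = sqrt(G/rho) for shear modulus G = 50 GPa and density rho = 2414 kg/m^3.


Convert G to Pa: G = 50e9 Pa
Compute G/rho = 50e9 / 2414 = 20712510.3563
Vs = sqrt(20712510.3563) = 4551.1 m/s

4551.1


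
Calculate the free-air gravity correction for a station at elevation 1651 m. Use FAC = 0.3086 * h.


FAC = 0.3086 * h
= 0.3086 * 1651
= 509.4986 mGal

509.4986


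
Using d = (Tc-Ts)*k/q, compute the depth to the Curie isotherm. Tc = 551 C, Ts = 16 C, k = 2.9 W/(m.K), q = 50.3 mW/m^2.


T_Curie - T_surf = 551 - 16 = 535 C
Convert q to W/m^2: 50.3 mW/m^2 = 0.0503 W/m^2
d = 535 * 2.9 / 0.0503 = 30844.93 m

30844.93


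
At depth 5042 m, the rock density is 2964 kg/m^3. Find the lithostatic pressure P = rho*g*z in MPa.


P = rho * g * z / 1e6
= 2964 * 9.81 * 5042 / 1e6
= 146605427.28 / 1e6
= 146.6054 MPa

146.6054


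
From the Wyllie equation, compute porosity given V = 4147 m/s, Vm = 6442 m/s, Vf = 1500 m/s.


1/V - 1/Vm = 1/4147 - 1/6442 = 8.591e-05
1/Vf - 1/Vm = 1/1500 - 1/6442 = 0.00051144
phi = 8.591e-05 / 0.00051144 = 0.168

0.168


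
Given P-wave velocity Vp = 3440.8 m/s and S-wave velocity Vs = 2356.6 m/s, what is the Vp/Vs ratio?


Vp/Vs = 3440.8 / 2356.6
= 1.4601

1.4601


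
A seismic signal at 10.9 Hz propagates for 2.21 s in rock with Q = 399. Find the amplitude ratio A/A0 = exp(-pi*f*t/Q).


pi*f*t/Q = pi*10.9*2.21/399 = 0.189669
A/A0 = exp(-0.189669) = 0.827233

0.827233


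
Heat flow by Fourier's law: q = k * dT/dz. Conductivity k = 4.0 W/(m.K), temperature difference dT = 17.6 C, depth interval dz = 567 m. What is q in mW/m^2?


q = k * dT / dz * 1000
= 4.0 * 17.6 / 567 * 1000
= 0.124162 * 1000
= 124.1623 mW/m^2

124.1623


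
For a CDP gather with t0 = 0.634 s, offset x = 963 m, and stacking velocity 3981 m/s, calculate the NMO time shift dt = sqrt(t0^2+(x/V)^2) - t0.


x/Vnmo = 963/3981 = 0.241899
(x/Vnmo)^2 = 0.058515
t0^2 = 0.401956
sqrt(0.401956 + 0.058515) = 0.67858
dt = 0.67858 - 0.634 = 0.04458

0.04458


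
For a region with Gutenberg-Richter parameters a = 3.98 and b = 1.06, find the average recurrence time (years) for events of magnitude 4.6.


log10(N) = 3.98 - 1.06*4.6 = -0.896
N = 10^-0.896 = 0.127057
T = 1/N = 1/0.127057 = 7.8705 years

7.8705


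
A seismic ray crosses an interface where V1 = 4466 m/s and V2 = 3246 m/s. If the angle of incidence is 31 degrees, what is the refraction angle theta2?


sin(theta1) = sin(31 deg) = 0.515038
sin(theta2) = V2/V1 * sin(theta1) = 3246/4466 * 0.515038 = 0.374342
theta2 = arcsin(0.374342) = 21.9837 degrees

21.9837


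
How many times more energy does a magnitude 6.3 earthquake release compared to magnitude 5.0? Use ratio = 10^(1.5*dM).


M2 - M1 = 6.3 - 5.0 = 1.3
1.5 * 1.3 = 1.95
ratio = 10^1.95 = 89.13

89.13


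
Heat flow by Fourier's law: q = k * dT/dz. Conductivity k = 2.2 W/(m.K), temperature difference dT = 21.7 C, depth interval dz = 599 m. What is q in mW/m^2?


q = k * dT / dz * 1000
= 2.2 * 21.7 / 599 * 1000
= 0.079699 * 1000
= 79.6995 mW/m^2

79.6995


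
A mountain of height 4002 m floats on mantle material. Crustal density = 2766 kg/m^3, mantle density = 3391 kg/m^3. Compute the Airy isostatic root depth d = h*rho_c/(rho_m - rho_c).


rho_m - rho_c = 3391 - 2766 = 625
d = 4002 * 2766 / 625
= 11069532 / 625
= 17711.25 m

17711.25


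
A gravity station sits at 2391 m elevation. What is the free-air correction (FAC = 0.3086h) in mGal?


FAC = 0.3086 * h
= 0.3086 * 2391
= 737.8626 mGal

737.8626


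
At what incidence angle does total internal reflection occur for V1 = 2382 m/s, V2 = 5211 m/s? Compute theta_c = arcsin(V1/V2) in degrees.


V1/V2 = 2382/5211 = 0.45711
theta_c = arcsin(0.45711) = 27.2008 degrees

27.2008


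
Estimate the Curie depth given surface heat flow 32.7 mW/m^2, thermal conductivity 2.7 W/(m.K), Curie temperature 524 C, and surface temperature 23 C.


T_Curie - T_surf = 524 - 23 = 501 C
Convert q to W/m^2: 32.7 mW/m^2 = 0.0327 W/m^2
d = 501 * 2.7 / 0.0327 = 41366.97 m

41366.97


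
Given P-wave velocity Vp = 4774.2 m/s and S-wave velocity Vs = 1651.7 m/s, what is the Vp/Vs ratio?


Vp/Vs = 4774.2 / 1651.7
= 2.8905

2.8905


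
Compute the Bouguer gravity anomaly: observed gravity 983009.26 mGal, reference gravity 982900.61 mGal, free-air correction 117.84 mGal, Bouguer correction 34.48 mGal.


BA = g_obs - g_ref + FAC - BC
= 983009.26 - 982900.61 + 117.84 - 34.48
= 192.01 mGal

192.01


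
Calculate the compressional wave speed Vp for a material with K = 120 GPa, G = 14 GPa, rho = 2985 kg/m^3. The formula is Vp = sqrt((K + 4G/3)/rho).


First compute the effective modulus:
K + 4G/3 = 120e9 + 4*14e9/3 = 138666666666.67 Pa
Then divide by density:
138666666666.67 / 2985 = 46454494.6957 Pa/(kg/m^3)
Take the square root:
Vp = sqrt(46454494.6957) = 6815.75 m/s

6815.75


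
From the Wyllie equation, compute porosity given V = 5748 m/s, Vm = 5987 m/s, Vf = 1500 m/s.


1/V - 1/Vm = 1/5748 - 1/5987 = 6.94e-06
1/Vf - 1/Vm = 1/1500 - 1/5987 = 0.00049964
phi = 6.94e-06 / 0.00049964 = 0.0139

0.0139


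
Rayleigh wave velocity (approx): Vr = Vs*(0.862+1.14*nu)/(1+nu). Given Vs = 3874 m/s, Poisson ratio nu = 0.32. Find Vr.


Numerator factor = 0.862 + 1.14*0.32 = 1.2268
Denominator = 1 + 0.32 = 1.32
Vr = 3874 * 1.2268 / 1.32 = 3600.47 m/s

3600.47


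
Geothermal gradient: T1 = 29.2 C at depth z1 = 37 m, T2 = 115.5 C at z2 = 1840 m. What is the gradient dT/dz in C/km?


dT = 115.5 - 29.2 = 86.3 C
dz = 1840 - 37 = 1803 m
gradient = dT/dz * 1000 = 86.3/1803 * 1000 = 47.8647 C/km

47.8647


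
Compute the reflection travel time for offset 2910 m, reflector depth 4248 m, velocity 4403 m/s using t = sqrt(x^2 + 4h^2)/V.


x^2 + 4h^2 = 2910^2 + 4*4248^2 = 8468100 + 72182016 = 80650116
sqrt(80650116) = 8980.541
t = 8980.541 / 4403 = 2.0396 s

2.0396


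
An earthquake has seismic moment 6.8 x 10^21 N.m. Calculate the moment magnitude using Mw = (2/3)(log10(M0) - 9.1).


log10(M0) = log10(6.8 x 10^21) = 21.8325
Mw = 2/3 * (21.8325 - 9.1)
= 2/3 * 12.7325
= 8.49

8.49


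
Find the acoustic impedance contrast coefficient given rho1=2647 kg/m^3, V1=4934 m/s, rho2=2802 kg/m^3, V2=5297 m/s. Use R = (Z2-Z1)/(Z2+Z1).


Z1 = 2647 * 4934 = 13060298
Z2 = 2802 * 5297 = 14842194
R = (14842194 - 13060298) / (14842194 + 13060298) = 1781896 / 27902492 = 0.0639

0.0639


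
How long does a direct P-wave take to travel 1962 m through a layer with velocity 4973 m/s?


t = x / V
= 1962 / 4973
= 0.3945 s

0.3945


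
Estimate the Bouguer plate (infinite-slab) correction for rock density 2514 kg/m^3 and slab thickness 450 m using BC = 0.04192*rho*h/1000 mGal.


BC = 0.04192 * rho * h / 1000
= 0.04192 * 2514 * 450 / 1000
= 47.4241 mGal

47.4241


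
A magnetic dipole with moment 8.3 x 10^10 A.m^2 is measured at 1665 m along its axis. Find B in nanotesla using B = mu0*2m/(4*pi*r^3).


m = 8.3 x 10^10 = 83000000000 A.m^2
2m = 166000000000 A.m^2
r^3 = 1665^3 = 4615754625
B = (4pi*10^-7) * 166000000000 / (4*pi * 4615754625) * 1e9
= 208601.752198 / 58003283282.69 * 1e9
= 3596.3783 nT

3596.3783


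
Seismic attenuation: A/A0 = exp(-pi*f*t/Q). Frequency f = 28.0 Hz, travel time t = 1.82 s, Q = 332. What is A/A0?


pi*f*t/Q = pi*28.0*1.82/332 = 0.482216
A/A0 = exp(-0.482216) = 0.617414

0.617414


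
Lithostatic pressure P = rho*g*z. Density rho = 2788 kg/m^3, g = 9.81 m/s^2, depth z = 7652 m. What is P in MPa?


P = rho * g * z / 1e6
= 2788 * 9.81 * 7652 / 1e6
= 209284342.56 / 1e6
= 209.2843 MPa

209.2843


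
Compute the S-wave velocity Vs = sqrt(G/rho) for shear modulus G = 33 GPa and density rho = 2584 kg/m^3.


Convert G to Pa: G = 33e9 Pa
Compute G/rho = 33e9 / 2584 = 12770897.8328
Vs = sqrt(12770897.8328) = 3573.64 m/s

3573.64


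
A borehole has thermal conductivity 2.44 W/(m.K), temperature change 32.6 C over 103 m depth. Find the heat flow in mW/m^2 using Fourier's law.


q = k * dT / dz * 1000
= 2.44 * 32.6 / 103 * 1000
= 0.772272 * 1000
= 772.2718 mW/m^2

772.2718


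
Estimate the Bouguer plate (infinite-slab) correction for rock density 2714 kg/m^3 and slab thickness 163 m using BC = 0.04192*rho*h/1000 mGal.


BC = 0.04192 * rho * h / 1000
= 0.04192 * 2714 * 163 / 1000
= 18.5447 mGal

18.5447


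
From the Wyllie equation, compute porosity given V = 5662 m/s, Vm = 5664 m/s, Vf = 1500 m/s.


1/V - 1/Vm = 1/5662 - 1/5664 = 6e-08
1/Vf - 1/Vm = 1/1500 - 1/5664 = 0.00049011
phi = 6e-08 / 0.00049011 = 0.0001

1.000000e-04


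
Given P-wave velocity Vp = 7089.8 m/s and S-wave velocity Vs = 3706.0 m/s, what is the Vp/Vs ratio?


Vp/Vs = 7089.8 / 3706.0
= 1.9131

1.9131


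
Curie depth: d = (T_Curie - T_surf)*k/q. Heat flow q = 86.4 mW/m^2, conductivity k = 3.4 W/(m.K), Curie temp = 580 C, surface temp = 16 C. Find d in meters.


T_Curie - T_surf = 580 - 16 = 564 C
Convert q to W/m^2: 86.4 mW/m^2 = 0.0864 W/m^2
d = 564 * 3.4 / 0.0864 = 22194.44 m

22194.44


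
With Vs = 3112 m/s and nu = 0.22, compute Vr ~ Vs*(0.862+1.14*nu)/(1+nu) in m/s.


Numerator factor = 0.862 + 1.14*0.22 = 1.1128
Denominator = 1 + 0.22 = 1.22
Vr = 3112 * 1.1128 / 1.22 = 2838.55 m/s

2838.55


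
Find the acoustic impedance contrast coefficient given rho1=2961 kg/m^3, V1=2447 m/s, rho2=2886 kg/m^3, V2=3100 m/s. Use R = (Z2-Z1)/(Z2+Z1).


Z1 = 2961 * 2447 = 7245567
Z2 = 2886 * 3100 = 8946600
R = (8946600 - 7245567) / (8946600 + 7245567) = 1701033 / 16192167 = 0.1051

0.1051


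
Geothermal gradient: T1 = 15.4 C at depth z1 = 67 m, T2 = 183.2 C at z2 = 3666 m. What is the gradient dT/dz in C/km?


dT = 183.2 - 15.4 = 167.8 C
dz = 3666 - 67 = 3599 m
gradient = dT/dz * 1000 = 167.8/3599 * 1000 = 46.6241 C/km

46.6241


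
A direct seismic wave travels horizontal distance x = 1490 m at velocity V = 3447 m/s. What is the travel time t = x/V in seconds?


t = x / V
= 1490 / 3447
= 0.4323 s

0.4323


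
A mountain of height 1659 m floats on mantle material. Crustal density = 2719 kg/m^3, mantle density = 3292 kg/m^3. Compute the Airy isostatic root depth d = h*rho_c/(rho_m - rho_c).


rho_m - rho_c = 3292 - 2719 = 573
d = 1659 * 2719 / 573
= 4510821 / 573
= 7872.29 m

7872.29


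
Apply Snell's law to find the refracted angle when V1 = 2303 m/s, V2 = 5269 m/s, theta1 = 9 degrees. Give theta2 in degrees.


sin(theta1) = sin(9 deg) = 0.156434
sin(theta2) = V2/V1 * sin(theta1) = 5269/2303 * 0.156434 = 0.357904
theta2 = arcsin(0.357904) = 20.9715 degrees

20.9715


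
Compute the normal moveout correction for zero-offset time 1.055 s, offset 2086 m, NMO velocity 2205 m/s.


x/Vnmo = 2086/2205 = 0.946032
(x/Vnmo)^2 = 0.894976
t0^2 = 1.113025
sqrt(1.113025 + 0.894976) = 1.41704
dt = 1.41704 - 1.055 = 0.36204

0.36204


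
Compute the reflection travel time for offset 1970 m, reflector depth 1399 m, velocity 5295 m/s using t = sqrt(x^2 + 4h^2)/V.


x^2 + 4h^2 = 1970^2 + 4*1399^2 = 3880900 + 7828804 = 11709704
sqrt(11709704) = 3421.9445
t = 3421.9445 / 5295 = 0.6463 s

0.6463


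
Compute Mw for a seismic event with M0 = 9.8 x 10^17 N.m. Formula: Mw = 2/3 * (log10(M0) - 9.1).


log10(M0) = log10(9.8 x 10^17) = 17.9912
Mw = 2/3 * (17.9912 - 9.1)
= 2/3 * 8.8912
= 5.93

5.93


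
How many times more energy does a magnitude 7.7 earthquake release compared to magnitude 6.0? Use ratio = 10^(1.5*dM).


M2 - M1 = 7.7 - 6.0 = 1.7
1.5 * 1.7 = 2.55
ratio = 10^2.55 = 354.81

354.81


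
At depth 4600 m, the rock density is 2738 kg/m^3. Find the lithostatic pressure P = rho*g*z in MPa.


P = rho * g * z / 1e6
= 2738 * 9.81 * 4600 / 1e6
= 123554988.0 / 1e6
= 123.555 MPa

123.555


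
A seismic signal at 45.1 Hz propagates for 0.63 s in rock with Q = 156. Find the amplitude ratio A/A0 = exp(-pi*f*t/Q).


pi*f*t/Q = pi*45.1*0.63/156 = 0.572193
A/A0 = exp(-0.572193) = 0.564287

0.564287


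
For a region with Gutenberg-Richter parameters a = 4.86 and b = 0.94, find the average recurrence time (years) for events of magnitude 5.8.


log10(N) = 4.86 - 0.94*5.8 = -0.592
N = 10^-0.592 = 0.255859
T = 1/N = 1/0.255859 = 3.9084 years

3.9084


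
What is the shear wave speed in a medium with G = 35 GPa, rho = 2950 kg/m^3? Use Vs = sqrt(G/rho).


Convert G to Pa: G = 35e9 Pa
Compute G/rho = 35e9 / 2950 = 11864406.7797
Vs = sqrt(11864406.7797) = 3444.47 m/s

3444.47


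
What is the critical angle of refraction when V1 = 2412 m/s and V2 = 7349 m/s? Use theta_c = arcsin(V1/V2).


V1/V2 = 2412/7349 = 0.328208
theta_c = arcsin(0.328208) = 19.16 degrees

19.16


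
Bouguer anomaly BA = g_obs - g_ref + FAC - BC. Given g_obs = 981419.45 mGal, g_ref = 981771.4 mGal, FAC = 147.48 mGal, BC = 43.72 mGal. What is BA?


BA = g_obs - g_ref + FAC - BC
= 981419.45 - 981771.4 + 147.48 - 43.72
= -248.19 mGal

-248.19


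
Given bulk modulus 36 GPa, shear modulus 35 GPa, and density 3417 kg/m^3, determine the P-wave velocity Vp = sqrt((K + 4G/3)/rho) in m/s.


First compute the effective modulus:
K + 4G/3 = 36e9 + 4*35e9/3 = 82666666666.67 Pa
Then divide by density:
82666666666.67 / 3417 = 24192761.6818 Pa/(kg/m^3)
Take the square root:
Vp = sqrt(24192761.6818) = 4918.61 m/s

4918.61


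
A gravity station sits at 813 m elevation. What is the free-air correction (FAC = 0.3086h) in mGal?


FAC = 0.3086 * h
= 0.3086 * 813
= 250.8918 mGal

250.8918


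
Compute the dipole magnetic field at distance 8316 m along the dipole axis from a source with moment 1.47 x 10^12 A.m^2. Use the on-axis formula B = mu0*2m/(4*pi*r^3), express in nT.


m = 1.47 x 10^12 = 1470000000000 A.m^2
2m = 2940000000000 A.m^2
r^3 = 8316^3 = 575100098496
B = (4pi*10^-7) * 2940000000000 / (4*pi * 575100098496) * 1e9
= 3694512.960622 / 7226920978055.2 * 1e9
= 511.2154 nT

511.2154


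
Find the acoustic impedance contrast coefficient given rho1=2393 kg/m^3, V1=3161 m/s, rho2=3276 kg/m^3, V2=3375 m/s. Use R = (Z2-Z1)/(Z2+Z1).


Z1 = 2393 * 3161 = 7564273
Z2 = 3276 * 3375 = 11056500
R = (11056500 - 7564273) / (11056500 + 7564273) = 3492227 / 18620773 = 0.1875

0.1875


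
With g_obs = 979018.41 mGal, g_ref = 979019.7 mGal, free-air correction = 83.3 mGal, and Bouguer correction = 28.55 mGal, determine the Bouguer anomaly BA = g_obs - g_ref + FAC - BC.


BA = g_obs - g_ref + FAC - BC
= 979018.41 - 979019.7 + 83.3 - 28.55
= 53.46 mGal

53.46


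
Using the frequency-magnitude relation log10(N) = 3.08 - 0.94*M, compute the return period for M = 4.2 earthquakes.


log10(N) = 3.08 - 0.94*4.2 = -0.868
N = 10^-0.868 = 0.135519
T = 1/N = 1/0.135519 = 7.379 years

7.379


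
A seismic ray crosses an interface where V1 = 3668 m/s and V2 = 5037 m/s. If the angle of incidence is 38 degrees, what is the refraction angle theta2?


sin(theta1) = sin(38 deg) = 0.615661
sin(theta2) = V2/V1 * sin(theta1) = 5037/3668 * 0.615661 = 0.845444
theta2 = arcsin(0.845444) = 57.7195 degrees

57.7195


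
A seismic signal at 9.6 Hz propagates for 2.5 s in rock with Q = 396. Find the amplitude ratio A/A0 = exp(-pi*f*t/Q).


pi*f*t/Q = pi*9.6*2.5/396 = 0.1904
A/A0 = exp(-0.1904) = 0.826629

0.826629


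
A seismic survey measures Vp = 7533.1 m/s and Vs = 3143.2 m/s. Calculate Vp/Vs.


Vp/Vs = 7533.1 / 3143.2
= 2.3966

2.3966


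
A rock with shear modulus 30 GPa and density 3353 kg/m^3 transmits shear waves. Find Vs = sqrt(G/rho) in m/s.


Convert G to Pa: G = 30e9 Pa
Compute G/rho = 30e9 / 3353 = 8947211.4524
Vs = sqrt(8947211.4524) = 2991.19 m/s

2991.19


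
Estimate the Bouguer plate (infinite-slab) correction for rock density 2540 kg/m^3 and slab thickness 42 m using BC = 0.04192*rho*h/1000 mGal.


BC = 0.04192 * rho * h / 1000
= 0.04192 * 2540 * 42 / 1000
= 4.472 mGal

4.472


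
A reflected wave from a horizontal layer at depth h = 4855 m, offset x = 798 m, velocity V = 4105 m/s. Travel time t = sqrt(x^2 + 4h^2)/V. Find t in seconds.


x^2 + 4h^2 = 798^2 + 4*4855^2 = 636804 + 94284100 = 94920904
sqrt(94920904) = 9742.736
t = 9742.736 / 4105 = 2.3734 s

2.3734


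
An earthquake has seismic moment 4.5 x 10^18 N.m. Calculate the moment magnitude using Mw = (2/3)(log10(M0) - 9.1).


log10(M0) = log10(4.5 x 10^18) = 18.6532
Mw = 2/3 * (18.6532 - 9.1)
= 2/3 * 9.5532
= 6.37

6.37


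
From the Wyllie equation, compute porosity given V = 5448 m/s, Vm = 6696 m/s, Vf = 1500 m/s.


1/V - 1/Vm = 1/5448 - 1/6696 = 3.421e-05
1/Vf - 1/Vm = 1/1500 - 1/6696 = 0.00051732
phi = 3.421e-05 / 0.00051732 = 0.0661

0.0661


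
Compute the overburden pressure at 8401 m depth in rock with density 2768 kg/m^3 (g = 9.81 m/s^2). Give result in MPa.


P = rho * g * z / 1e6
= 2768 * 9.81 * 8401 / 1e6
= 228121426.08 / 1e6
= 228.1214 MPa

228.1214


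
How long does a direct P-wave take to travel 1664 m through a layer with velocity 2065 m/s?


t = x / V
= 1664 / 2065
= 0.8058 s

0.8058


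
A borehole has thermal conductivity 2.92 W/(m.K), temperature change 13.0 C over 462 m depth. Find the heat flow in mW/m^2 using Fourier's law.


q = k * dT / dz * 1000
= 2.92 * 13.0 / 462 * 1000
= 0.082165 * 1000
= 82.1645 mW/m^2

82.1645


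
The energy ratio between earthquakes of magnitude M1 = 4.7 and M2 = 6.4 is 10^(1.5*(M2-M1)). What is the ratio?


M2 - M1 = 6.4 - 4.7 = 1.7
1.5 * 1.7 = 2.55
ratio = 10^2.55 = 354.81

354.81


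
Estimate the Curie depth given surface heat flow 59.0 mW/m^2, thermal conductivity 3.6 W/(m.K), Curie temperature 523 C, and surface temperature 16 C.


T_Curie - T_surf = 523 - 16 = 507 C
Convert q to W/m^2: 59.0 mW/m^2 = 0.059 W/m^2
d = 507 * 3.6 / 0.059 = 30935.59 m

30935.59


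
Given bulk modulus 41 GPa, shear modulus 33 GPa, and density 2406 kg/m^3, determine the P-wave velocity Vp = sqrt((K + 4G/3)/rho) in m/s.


First compute the effective modulus:
K + 4G/3 = 41e9 + 4*33e9/3 = 85000000000.0 Pa
Then divide by density:
85000000000.0 / 2406 = 35328345.8022 Pa/(kg/m^3)
Take the square root:
Vp = sqrt(35328345.8022) = 5943.77 m/s

5943.77
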